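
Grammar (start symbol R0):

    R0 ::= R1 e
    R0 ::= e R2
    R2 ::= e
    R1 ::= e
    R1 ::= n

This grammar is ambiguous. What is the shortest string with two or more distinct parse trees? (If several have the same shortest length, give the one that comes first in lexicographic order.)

length 2: e e has 2 parse trees

Two derivations of e e:
  R0 ⇒ R1 e ⇒ e e
  R0 ⇒ e R2 ⇒ e e

e e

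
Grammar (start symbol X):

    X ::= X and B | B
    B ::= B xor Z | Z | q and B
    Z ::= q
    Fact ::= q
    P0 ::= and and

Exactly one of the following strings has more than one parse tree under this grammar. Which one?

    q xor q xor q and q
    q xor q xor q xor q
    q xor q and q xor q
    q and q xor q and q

q and q xor q and q

q xor q xor q and q: 1 tree
q xor q xor q xor q: 1 tree
q xor q and q xor q: 1 tree
q and q xor q and q: 3 trees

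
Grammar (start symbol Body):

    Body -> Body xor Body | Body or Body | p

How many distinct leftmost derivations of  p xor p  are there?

Parse trees for p xor p:
  [Body [Body p] xor [Body p]]

1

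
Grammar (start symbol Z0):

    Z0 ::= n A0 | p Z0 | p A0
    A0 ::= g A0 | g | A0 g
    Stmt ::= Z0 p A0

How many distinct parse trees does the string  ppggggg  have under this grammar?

16

Parse trees for ppggggg (showing first 6 of 16):
  [Z0 p [Z0 p [A0 g [A0 g [A0 g [A0 g [A0 g]]]]]]]
  [Z0 p [Z0 p [A0 g [A0 g [A0 g [A0 [A0 g] g]]]]]]
  [Z0 p [Z0 p [A0 g [A0 g [A0 [A0 g [A0 g]] g]]]]]
  [Z0 p [Z0 p [A0 g [A0 g [A0 [A0 [A0 g] g] g]]]]]
  [Z0 p [Z0 p [A0 g [A0 [A0 g [A0 g [A0 g]]] g]]]]
  [Z0 p [Z0 p [A0 g [A0 [A0 g [A0 [A0 g] g]] g]]]]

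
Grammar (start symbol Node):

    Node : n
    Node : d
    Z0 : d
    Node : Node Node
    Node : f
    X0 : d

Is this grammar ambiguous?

Ambiguous

Witness: d d d

Derivation 1: Node ⇒ Node Node ⇒ d Node ⇒ d Node Node ⇒ d d Node ⇒ d d d
Derivation 2: Node ⇒ Node Node ⇒ Node Node Node ⇒ d Node Node ⇒ d d Node ⇒ d d d

Two distinct leftmost derivations for the same string.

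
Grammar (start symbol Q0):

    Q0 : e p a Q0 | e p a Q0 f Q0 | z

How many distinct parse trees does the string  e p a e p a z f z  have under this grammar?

2

Parse trees for e p a e p a z f z:
  [Q0 e p a [Q0 e p a [Q0 z] f [Q0 z]]]
  [Q0 e p a [Q0 e p a [Q0 z]] f [Q0 z]]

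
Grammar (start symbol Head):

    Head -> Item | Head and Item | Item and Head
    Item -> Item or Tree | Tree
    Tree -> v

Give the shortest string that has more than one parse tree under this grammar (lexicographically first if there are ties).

length 1: no string has ≥2 trees
length 3: v and v has 2 parse trees

Two derivations of v and v:
  Head ⇒ Head and Item ⇒ Item and Item ⇒ Tree and Item ⇒ v and Item ⇒ v and Tree ⇒ v and v
  Head ⇒ Item and Head ⇒ Tree and Head ⇒ v and Head ⇒ v and Item ⇒ v and Tree ⇒ v and v

v and v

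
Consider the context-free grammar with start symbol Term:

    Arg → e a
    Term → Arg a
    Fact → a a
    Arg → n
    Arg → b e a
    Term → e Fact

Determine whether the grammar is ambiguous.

Ambiguous

Witness: e a a

Derivation 1: Term ⇒ Arg a ⇒ e a a
Derivation 2: Term ⇒ e Fact ⇒ e a a

Two distinct leftmost derivations for the same string.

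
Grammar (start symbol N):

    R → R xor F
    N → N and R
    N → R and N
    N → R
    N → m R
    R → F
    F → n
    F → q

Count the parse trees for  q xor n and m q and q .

2

Parse trees for q xor n and m q and q:
  [N [N [R [R [F q]] xor [F n]] and [N m [R [F q]]]] and [R [F q]]]
  [N [R [R [F q]] xor [F n]] and [N [N m [R [F q]]] and [R [F q]]]]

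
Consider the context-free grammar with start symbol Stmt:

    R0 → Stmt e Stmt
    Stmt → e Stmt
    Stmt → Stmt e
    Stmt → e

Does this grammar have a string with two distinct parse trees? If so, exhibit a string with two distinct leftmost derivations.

Ambiguous

Witness: e e

Derivation 1: Stmt ⇒ e Stmt ⇒ e e
Derivation 2: Stmt ⇒ Stmt e ⇒ e e

Two distinct leftmost derivations for the same string.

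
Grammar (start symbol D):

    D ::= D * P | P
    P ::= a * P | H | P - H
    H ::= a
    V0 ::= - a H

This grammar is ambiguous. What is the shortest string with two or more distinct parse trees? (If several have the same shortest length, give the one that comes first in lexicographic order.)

length 1: no string has ≥2 trees
length 3: a * a has 2 parse trees

Two derivations of a * a:
  D ⇒ D * P ⇒ P * P ⇒ H * P ⇒ a * P ⇒ a * H ⇒ a * a
  D ⇒ P ⇒ a * P ⇒ a * H ⇒ a * a

a * a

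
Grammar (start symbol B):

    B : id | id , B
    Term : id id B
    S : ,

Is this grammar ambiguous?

Only B is reachable from B; ignoring the rest: The reachable grammar is A → atom sep A | atom. Each atom is followed by either the separator (recurse) or end-of-string (stop) — no choice point.

Unambiguous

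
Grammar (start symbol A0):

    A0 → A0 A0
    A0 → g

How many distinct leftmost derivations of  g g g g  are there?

5

Parse trees for g g g g:
  [A0 [A0 g] [A0 [A0 g] [A0 [A0 g] [A0 g]]]]
  [A0 [A0 g] [A0 [A0 [A0 g] [A0 g]] [A0 g]]]
  [A0 [A0 [A0 g] [A0 g]] [A0 [A0 g] [A0 g]]]
  [A0 [A0 [A0 g] [A0 [A0 g] [A0 g]]] [A0 g]]
  [A0 [A0 [A0 [A0 g] [A0 g]] [A0 g]] [A0 g]]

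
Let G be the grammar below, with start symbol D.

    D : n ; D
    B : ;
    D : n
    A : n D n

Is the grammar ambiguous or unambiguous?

Only D is reachable from D; ignoring the rest: The reachable grammar is A → atom sep A | atom. Each atom is followed by either the separator (recurse) or end-of-string (stop) — no choice point.

Unambiguous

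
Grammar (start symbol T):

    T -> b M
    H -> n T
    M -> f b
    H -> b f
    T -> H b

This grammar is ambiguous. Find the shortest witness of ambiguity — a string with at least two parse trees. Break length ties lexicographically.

length 3: b f b has 2 parse trees

Two derivations of b f b:
  T ⇒ b M ⇒ b f b
  T ⇒ H b ⇒ b f b

b f b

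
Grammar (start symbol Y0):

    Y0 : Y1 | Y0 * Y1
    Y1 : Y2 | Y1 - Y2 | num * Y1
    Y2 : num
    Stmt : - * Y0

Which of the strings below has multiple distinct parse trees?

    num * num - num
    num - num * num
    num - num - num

num * num - num

num * num - num: 3 trees
num - num * num: 1 tree
num - num - num: 1 tree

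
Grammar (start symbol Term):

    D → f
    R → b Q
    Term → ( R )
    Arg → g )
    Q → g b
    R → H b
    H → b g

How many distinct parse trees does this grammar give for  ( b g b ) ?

2

Parse trees for ( b g b ):
  [Term ( [R b [Q g b]] )]
  [Term ( [R [H b g] b] )]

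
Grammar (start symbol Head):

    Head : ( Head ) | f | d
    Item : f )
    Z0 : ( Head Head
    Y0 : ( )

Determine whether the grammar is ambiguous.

Unambiguous

(Item, Z0, Y0 are unreachable from Head, so their rules don't affect L(Head).) L(Head) is { openⁿ atom closeⁿ : n ≥ 0 }. The bracket depth fixes n, and the derivation is forced at every step.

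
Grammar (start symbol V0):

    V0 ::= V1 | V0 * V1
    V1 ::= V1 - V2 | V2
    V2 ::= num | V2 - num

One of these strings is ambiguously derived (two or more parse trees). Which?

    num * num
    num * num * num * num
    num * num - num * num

num * num - num * num

num * num: 1 tree
num * num * num * num: 1 tree
num * num - num * num: 2 trees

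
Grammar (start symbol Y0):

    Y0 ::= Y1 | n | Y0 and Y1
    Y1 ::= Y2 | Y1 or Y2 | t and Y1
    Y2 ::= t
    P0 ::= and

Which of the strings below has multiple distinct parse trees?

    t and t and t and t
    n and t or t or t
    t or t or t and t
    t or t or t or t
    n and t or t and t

t and t and t and t: 8 trees
n and t or t or t: 1 tree
t or t or t and t: 1 tree
t or t or t or t: 1 tree
n and t or t and t: 1 tree

t and t and t and t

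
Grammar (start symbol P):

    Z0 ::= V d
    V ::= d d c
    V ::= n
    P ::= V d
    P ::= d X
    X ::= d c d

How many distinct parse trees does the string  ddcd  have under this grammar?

Parse trees for ddcd:
  [P [V d d c] d]
  [P d [X d c d]]

2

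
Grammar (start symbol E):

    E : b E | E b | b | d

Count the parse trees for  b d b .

Parse trees for b d b:
  [E b [E [E d] b]]
  [E [E b [E d]] b]

2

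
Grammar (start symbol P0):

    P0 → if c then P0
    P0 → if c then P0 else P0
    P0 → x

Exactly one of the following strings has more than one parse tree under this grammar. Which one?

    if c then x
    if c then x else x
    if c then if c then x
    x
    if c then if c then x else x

if c then x: 1 tree
if c then x else x: 1 tree
if c then if c then x: 1 tree
x: 1 tree
if c then if c then x else x: 2 trees

if c then if c then x else x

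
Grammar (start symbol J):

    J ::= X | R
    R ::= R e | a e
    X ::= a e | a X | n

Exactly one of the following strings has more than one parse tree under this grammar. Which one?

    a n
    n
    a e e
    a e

a n: 1 tree
n: 1 tree
a e e: 1 tree
a e: 2 trees

a e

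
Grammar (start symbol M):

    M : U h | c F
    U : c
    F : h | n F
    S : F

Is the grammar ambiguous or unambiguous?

Witness: c h

Derivation 1: M ⇒ U h ⇒ c h
Derivation 2: M ⇒ c F ⇒ c h

Two distinct leftmost derivations for the same string.

Ambiguous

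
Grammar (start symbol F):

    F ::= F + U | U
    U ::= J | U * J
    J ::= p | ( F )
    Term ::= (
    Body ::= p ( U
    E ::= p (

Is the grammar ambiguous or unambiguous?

Unambiguous

(Term, Body, E are unreachable from F, so their rules don't affect L(F).) The grammar is stratified — F handles '+' (left-recursive), U handles '*', J atoms. Each operator has a fixed associativity and precedence level, so every string has one parse.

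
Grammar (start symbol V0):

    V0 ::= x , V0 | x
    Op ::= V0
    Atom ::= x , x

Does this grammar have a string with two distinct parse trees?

Unambiguous

Only V0 is reachable from V0; ignoring the rest: The reachable grammar is A → atom sep A | atom. Each atom is followed by either the separator (recurse) or end-of-string (stop) — no choice point.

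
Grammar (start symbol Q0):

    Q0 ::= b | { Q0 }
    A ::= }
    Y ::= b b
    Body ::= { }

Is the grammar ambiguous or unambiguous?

(A, Y, Body are unreachable from Q0, so their rules don't affect L(Q0).) Each string is a nest of matched brackets around a single atom. An opening bracket forces the recursive rule; an atom forces the base rule.

Unambiguous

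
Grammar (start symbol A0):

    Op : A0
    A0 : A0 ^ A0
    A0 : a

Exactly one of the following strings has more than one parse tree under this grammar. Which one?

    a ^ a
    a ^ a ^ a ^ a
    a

a ^ a: 1 tree
a ^ a ^ a ^ a: 5 trees
a: 1 tree

a ^ a ^ a ^ a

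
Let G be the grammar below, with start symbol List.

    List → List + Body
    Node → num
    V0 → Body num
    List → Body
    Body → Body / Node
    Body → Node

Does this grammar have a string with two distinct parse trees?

Unambiguous

(V0 is unreachable from List, so its rules don't affect L(List).) List → List + Body | Body  ;  Body → Body / Node | Node  — a left-associative chain with Node at the bottom. Each string factors uniquely by precedence.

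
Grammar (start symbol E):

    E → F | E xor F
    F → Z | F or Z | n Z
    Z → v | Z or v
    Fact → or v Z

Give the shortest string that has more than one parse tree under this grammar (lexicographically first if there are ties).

v or v

length 1: no string has ≥2 trees
length 2: no string has ≥2 trees
length 3: v or v has 2 parse trees

Two derivations of v or v:
  E ⇒ F ⇒ Z ⇒ Z or v ⇒ v or v
  E ⇒ F ⇒ F or Z ⇒ Z or Z ⇒ v or Z ⇒ v or v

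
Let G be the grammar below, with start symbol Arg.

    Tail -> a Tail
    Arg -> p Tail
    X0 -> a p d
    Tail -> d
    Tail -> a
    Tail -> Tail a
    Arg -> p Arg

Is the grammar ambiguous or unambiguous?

Witness: p a a

Derivation 1: Arg ⇒ p Tail ⇒ p a Tail ⇒ p a a
Derivation 2: Arg ⇒ p Tail ⇒ p Tail a ⇒ p a a

Two distinct leftmost derivations for the same string.

Ambiguous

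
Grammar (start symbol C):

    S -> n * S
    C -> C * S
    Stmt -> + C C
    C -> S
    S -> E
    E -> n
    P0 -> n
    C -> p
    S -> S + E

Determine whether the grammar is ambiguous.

Ambiguous

Witness: n * n

Derivation 1: C ⇒ C * S ⇒ S * S ⇒ E * S ⇒ n * S ⇒ n * E ⇒ n * n
Derivation 2: C ⇒ S ⇒ n * S ⇒ n * E ⇒ n * n

Two distinct leftmost derivations for the same string.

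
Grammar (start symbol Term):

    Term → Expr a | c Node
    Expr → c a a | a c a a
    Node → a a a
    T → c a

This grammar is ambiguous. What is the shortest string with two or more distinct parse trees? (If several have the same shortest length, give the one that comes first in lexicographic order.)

length 4: c a a a has 2 parse trees

Two derivations of c a a a:
  Term ⇒ Expr a ⇒ c a a a
  Term ⇒ c Node ⇒ c a a a

c a a a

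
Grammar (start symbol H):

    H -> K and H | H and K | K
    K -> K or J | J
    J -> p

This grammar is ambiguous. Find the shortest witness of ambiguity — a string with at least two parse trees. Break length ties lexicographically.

p and p

length 1: no string has ≥2 trees
length 3: p and p has 2 parse trees

Two derivations of p and p:
  H ⇒ K and H ⇒ J and H ⇒ p and H ⇒ p and K ⇒ p and J ⇒ p and p
  H ⇒ H and K ⇒ K and K ⇒ J and K ⇒ p and K ⇒ p and J ⇒ p and p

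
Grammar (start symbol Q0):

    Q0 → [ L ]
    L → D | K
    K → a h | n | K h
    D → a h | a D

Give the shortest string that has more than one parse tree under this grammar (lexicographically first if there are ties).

[ a h ]

length 3: no string has ≥2 trees
length 4: [ a h ] has 2 parse trees

Two derivations of [ a h ]:
  Q0 ⇒ [ L ] ⇒ [ D ] ⇒ [ a h ]
  Q0 ⇒ [ L ] ⇒ [ K ] ⇒ [ a h ]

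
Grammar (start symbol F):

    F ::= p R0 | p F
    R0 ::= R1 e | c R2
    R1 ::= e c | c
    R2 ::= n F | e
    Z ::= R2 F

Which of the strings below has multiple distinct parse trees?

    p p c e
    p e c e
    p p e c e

p p c e

p p c e: 2 trees
p e c e: 1 tree
p p e c e: 1 tree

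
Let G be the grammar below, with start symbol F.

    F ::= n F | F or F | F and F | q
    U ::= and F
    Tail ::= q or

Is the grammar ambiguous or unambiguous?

Witness: n q and q

Derivation 1: F ⇒ n F ⇒ n F and F ⇒ n q and F ⇒ n q and q
Derivation 2: F ⇒ F and F ⇒ n F and F ⇒ n q and F ⇒ n q and q

Two distinct leftmost derivations for the same string.

Ambiguous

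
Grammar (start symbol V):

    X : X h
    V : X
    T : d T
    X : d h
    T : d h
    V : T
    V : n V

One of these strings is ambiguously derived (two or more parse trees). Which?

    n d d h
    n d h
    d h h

n d d h: 1 tree
n d h: 2 trees
d h h: 1 tree

n d h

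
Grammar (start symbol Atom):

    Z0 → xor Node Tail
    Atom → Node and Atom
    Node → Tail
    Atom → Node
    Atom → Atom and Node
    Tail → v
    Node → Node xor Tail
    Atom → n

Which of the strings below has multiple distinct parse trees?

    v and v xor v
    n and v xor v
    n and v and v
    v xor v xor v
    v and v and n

v and v xor v: 2 trees
n and v xor v: 1 tree
n and v and v: 1 tree
v xor v xor v: 1 tree
v and v and n: 1 tree

v and v xor v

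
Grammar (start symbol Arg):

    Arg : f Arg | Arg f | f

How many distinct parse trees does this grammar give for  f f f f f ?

16

Parse trees for f f f f f (showing first 6 of 16):
  [Arg f [Arg f [Arg f [Arg f [Arg f]]]]]
  [Arg f [Arg f [Arg f [Arg [Arg f] f]]]]
  [Arg f [Arg f [Arg [Arg f [Arg f]] f]]]
  [Arg f [Arg f [Arg [Arg [Arg f] f] f]]]
  [Arg f [Arg [Arg f [Arg f [Arg f]]] f]]
  [Arg f [Arg [Arg f [Arg [Arg f] f]] f]]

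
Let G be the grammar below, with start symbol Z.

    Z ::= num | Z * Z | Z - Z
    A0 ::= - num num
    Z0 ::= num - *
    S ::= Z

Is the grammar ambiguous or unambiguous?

Witness: num * num * num

Derivation 1: Z ⇒ Z * Z ⇒ num * Z ⇒ num * Z * Z ⇒ num * num * Z ⇒ num * num * num
Derivation 2: Z ⇒ Z * Z ⇒ Z * Z * Z ⇒ num * Z * Z ⇒ num * num * Z ⇒ num * num * num

Two distinct leftmost derivations for the same string.

Ambiguous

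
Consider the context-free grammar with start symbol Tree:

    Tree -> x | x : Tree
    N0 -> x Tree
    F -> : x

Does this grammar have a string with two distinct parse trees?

Unambiguous

Only Tree is reachable from Tree; ignoring the rest: Right-recursive list with a separator: after each atom, whether the separator follows determines the rule. One parse per string.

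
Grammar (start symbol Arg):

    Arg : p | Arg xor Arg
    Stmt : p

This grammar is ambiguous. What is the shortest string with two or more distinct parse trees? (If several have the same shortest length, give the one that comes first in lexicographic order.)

length 1: no string has ≥2 trees
length 3: no string has ≥2 trees
length 5: p xor p xor p has 2 parse trees

Two derivations of p xor p xor p:
  Arg ⇒ Arg xor Arg ⇒ p xor Arg ⇒ p xor Arg xor Arg ⇒ p xor p xor Arg ⇒ p xor p xor p
  Arg ⇒ Arg xor Arg ⇒ Arg xor Arg xor Arg ⇒ p xor Arg xor Arg ⇒ p xor p xor Arg ⇒ p xor p xor p

p xor p xor p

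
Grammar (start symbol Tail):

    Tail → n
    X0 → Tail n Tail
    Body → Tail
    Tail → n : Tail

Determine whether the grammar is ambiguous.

Unambiguous

(X0, Body are unreachable from Tail, so their rules don't affect L(Tail).) Right-recursive list with a separator: after each atom, whether the separator follows determines the rule. One parse per string.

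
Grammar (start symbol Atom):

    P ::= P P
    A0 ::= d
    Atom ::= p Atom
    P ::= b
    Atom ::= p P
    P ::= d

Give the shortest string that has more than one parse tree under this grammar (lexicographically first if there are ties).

length 2: no string has ≥2 trees
length 3: no string has ≥2 trees
length 4: p b b b has 2 parse trees

Two derivations of p b b b:
  Atom ⇒ p P ⇒ p P P ⇒ p P P P ⇒ p b P P ⇒ p b b P ⇒ p b b b
  Atom ⇒ p P ⇒ p P P ⇒ p b P ⇒ p b P P ⇒ p b b P ⇒ p b b b

p b b b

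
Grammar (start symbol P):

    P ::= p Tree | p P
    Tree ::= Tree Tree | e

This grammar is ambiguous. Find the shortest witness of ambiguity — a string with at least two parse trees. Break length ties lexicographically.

length 2: no string has ≥2 trees
length 3: no string has ≥2 trees
length 4: p e e e has 2 parse trees

Two derivations of p e e e:
  P ⇒ p Tree ⇒ p Tree Tree ⇒ p Tree Tree Tree ⇒ p e Tree Tree ⇒ p e e Tree ⇒ p e e e
  P ⇒ p Tree ⇒ p Tree Tree ⇒ p e Tree ⇒ p e Tree Tree ⇒ p e e Tree ⇒ p e e e

p e e e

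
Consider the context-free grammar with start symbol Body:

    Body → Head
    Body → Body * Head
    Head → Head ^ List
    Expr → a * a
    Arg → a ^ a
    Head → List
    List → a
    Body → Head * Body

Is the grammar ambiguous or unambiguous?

Witness: a * a

Derivation 1: Body ⇒ Body * Head ⇒ Head * Head ⇒ List * Head ⇒ a * Head ⇒ a * List ⇒ a * a
Derivation 2: Body ⇒ Head * Body ⇒ List * Body ⇒ a * Body ⇒ a * Head ⇒ a * List ⇒ a * a

Two distinct leftmost derivations for the same string.

Ambiguous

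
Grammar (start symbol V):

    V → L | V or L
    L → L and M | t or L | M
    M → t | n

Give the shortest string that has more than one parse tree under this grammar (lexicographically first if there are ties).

t or n

length 1: no string has ≥2 trees
length 3: t or n has 2 parse trees

Two derivations of t or n:
  V ⇒ L ⇒ t or L ⇒ t or M ⇒ t or n
  V ⇒ V or L ⇒ L or L ⇒ M or L ⇒ t or L ⇒ t or M ⇒ t or n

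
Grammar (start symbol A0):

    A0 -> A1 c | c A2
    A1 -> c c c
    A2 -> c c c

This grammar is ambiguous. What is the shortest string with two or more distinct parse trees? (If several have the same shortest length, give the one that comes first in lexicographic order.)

c c c c

length 4: c c c c has 2 parse trees

Two derivations of c c c c:
  A0 ⇒ A1 c ⇒ c c c c
  A0 ⇒ c A2 ⇒ c c c c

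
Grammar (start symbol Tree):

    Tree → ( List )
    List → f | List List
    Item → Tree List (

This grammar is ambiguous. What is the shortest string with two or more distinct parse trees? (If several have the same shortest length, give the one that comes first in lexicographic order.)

length 3: no string has ≥2 trees
length 4: no string has ≥2 trees
length 5: ( f f f ) has 2 parse trees

Two derivations of ( f f f ):
  Tree ⇒ ( List ) ⇒ ( List List ) ⇒ ( f List ) ⇒ ( f List List ) ⇒ ( f f List ) ⇒ ( f f f )
  Tree ⇒ ( List ) ⇒ ( List List ) ⇒ ( List List List ) ⇒ ( f List List ) ⇒ ( f f List ) ⇒ ( f f f )

( f f f )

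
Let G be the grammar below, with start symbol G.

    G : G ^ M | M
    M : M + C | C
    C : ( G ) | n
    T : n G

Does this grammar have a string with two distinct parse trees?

Unambiguous

Only G, M, C are reachable from G; ignoring the rest: G → G ^ M | M  ;  M → M + C | C  — a left-associative chain with C at the bottom. Each string factors uniquely by precedence.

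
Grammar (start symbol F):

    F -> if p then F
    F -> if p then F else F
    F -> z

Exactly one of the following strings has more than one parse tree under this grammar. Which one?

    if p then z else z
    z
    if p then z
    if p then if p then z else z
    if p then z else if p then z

if p then z else z: 1 tree
z: 1 tree
if p then z: 1 tree
if p then if p then z else z: 2 trees
if p then z else if p then z: 1 tree

if p then if p then z else z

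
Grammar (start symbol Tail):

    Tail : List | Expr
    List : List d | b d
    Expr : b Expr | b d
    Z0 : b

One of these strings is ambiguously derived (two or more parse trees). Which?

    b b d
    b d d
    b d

b b d: 1 tree
b d d: 1 tree
b d: 2 trees

b d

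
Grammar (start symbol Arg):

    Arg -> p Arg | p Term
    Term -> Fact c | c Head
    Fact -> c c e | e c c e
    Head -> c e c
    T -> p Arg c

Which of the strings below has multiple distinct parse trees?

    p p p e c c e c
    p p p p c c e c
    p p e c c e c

p p p e c c e c: 1 tree
p p p p c c e c: 2 trees
p p e c c e c: 1 tree

p p p p c c e c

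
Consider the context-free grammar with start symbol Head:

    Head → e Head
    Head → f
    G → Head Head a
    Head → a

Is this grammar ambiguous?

Unambiguous

Only Head is reachable from Head; ignoring the rest: The reachable rules are right-linear with at most one rule per (nonterminal, next-terminal) pair. Each input token forces the next rule, so parsing is deterministic.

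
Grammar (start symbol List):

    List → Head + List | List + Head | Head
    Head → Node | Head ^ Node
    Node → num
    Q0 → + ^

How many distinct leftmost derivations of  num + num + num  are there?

4

Parse trees for num + num + num:
  [List [Head [Node num]] + [List [Head [Node num]] + [List [Head [Node num]]]]]
  [List [Head [Node num]] + [List [List [Head [Node num]]] + [Head [Node num]]]]
  [List [List [Head [Node num]] + [List [Head [Node num]]]] + [Head [Node num]]]
  [List [List [List [Head [Node num]]] + [Head [Node num]]] + [Head [Node num]]]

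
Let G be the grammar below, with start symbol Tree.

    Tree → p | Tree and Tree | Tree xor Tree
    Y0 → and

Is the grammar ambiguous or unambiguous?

Witness: p and p and p

Derivation 1: Tree ⇒ Tree and Tree ⇒ p and Tree ⇒ p and Tree and Tree ⇒ p and p and Tree ⇒ p and p and p
Derivation 2: Tree ⇒ Tree and Tree ⇒ Tree and Tree and Tree ⇒ p and Tree and Tree ⇒ p and p and Tree ⇒ p and p and p

Two distinct leftmost derivations for the same string.

Ambiguous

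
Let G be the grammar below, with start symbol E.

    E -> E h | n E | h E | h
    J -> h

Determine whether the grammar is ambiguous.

Witness: h h

Derivation 1: E ⇒ E h ⇒ h h
Derivation 2: E ⇒ h E ⇒ h h

Two distinct leftmost derivations for the same string.

Ambiguous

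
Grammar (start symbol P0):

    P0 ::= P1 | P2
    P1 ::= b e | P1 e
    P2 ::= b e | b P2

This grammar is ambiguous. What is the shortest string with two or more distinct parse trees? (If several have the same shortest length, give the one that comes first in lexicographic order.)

length 2: b e has 2 parse trees

Two derivations of b e:
  P0 ⇒ P1 ⇒ b e
  P0 ⇒ P2 ⇒ b e

b e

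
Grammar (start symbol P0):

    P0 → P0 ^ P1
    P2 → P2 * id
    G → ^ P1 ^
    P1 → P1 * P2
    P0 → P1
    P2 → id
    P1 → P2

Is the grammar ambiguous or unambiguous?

Ambiguous

Witness: id * id

Derivation 1: P0 ⇒ P1 ⇒ P1 * P2 ⇒ P2 * P2 ⇒ id * P2 ⇒ id * id
Derivation 2: P0 ⇒ P1 ⇒ P2 ⇒ P2 * id ⇒ id * id

Two distinct leftmost derivations for the same string.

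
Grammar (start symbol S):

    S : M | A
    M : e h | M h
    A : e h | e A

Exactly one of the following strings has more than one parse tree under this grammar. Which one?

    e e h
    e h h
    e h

e h

e e h: 1 tree
e h h: 1 tree
e h: 2 trees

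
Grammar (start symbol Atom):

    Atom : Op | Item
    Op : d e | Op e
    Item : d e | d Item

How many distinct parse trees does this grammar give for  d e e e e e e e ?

Parse trees for d e e e e e e e:
  [Atom [Op [Op [Op [Op [Op [Op [Op d e] e] e] e] e] e] e]]

1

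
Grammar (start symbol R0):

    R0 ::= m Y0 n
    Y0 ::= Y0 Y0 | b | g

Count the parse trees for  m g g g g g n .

14

Parse trees for m g g g g g n (showing first 6 of 14):
  [R0 m [Y0 [Y0 g] [Y0 [Y0 g] [Y0 [Y0 g] [Y0 [Y0 g] [Y0 g]]]]] n]
  [R0 m [Y0 [Y0 g] [Y0 [Y0 g] [Y0 [Y0 [Y0 g] [Y0 g]] [Y0 g]]]] n]
  [R0 m [Y0 [Y0 g] [Y0 [Y0 [Y0 g] [Y0 g]] [Y0 [Y0 g] [Y0 g]]]] n]
  [R0 m [Y0 [Y0 g] [Y0 [Y0 [Y0 g] [Y0 [Y0 g] [Y0 g]]] [Y0 g]]] n]
  [R0 m [Y0 [Y0 g] [Y0 [Y0 [Y0 [Y0 g] [Y0 g]] [Y0 g]] [Y0 g]]] n]
  [R0 m [Y0 [Y0 [Y0 g] [Y0 g]] [Y0 [Y0 g] [Y0 [Y0 g] [Y0 g]]]] n]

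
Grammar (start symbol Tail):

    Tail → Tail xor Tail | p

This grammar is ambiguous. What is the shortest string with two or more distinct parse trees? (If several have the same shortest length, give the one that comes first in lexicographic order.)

p xor p xor p

length 1: no string has ≥2 trees
length 3: no string has ≥2 trees
length 5: p xor p xor p has 2 parse trees

Two derivations of p xor p xor p:
  Tail ⇒ Tail xor Tail ⇒ Tail xor Tail xor Tail ⇒ p xor Tail xor Tail ⇒ p xor p xor Tail ⇒ p xor p xor p
  Tail ⇒ Tail xor Tail ⇒ p xor Tail ⇒ p xor Tail xor Tail ⇒ p xor p xor Tail ⇒ p xor p xor p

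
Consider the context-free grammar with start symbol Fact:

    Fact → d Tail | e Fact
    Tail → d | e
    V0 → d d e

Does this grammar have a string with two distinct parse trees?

(V0 is unreachable from Fact, so its rules don't affect L(Fact).) Restricted to the reachable nonterminals, every rule has the form A → t or A → t B, and no two rules for the same A share a first terminal. The grammar encodes a DFA — one run per string.

Unambiguous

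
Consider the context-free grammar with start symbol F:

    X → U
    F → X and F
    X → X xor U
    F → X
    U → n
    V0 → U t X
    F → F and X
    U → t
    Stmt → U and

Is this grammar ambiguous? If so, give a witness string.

Witness: n and n

Derivation 1: F ⇒ X and F ⇒ U and F ⇒ n and F ⇒ n and X ⇒ n and U ⇒ n and n
Derivation 2: F ⇒ F and X ⇒ X and X ⇒ U and X ⇒ n and X ⇒ n and U ⇒ n and n

Two distinct leftmost derivations for the same string.

Ambiguous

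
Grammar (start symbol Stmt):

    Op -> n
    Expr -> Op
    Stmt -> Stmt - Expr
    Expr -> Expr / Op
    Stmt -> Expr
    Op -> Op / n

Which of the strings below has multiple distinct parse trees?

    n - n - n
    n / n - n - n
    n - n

n / n - n - n

n - n - n: 1 tree
n / n - n - n: 2 trees
n - n: 1 tree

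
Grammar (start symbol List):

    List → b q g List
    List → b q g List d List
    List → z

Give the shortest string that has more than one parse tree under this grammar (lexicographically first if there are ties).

b q g b q g z d z

length 1: no string has ≥2 trees
length 4: no string has ≥2 trees
length 6: no string has ≥2 trees
length 7: no string has ≥2 trees
length 9: b q g b q g z d z has 2 parse trees

Two derivations of b q g b q g z d z:
  List ⇒ b q g List ⇒ b q g b q g List d List ⇒ b q g b q g z d List ⇒ b q g b q g z d z
  List ⇒ b q g List d List ⇒ b q g b q g List d List ⇒ b q g b q g z d List ⇒ b q g b q g z d z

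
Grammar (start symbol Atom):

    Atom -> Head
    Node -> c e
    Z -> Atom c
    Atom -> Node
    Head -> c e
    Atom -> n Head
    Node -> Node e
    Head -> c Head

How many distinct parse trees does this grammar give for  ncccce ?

Parse trees for ncccce:
  [Atom n [Head c [Head c [Head c [Head c e]]]]]

1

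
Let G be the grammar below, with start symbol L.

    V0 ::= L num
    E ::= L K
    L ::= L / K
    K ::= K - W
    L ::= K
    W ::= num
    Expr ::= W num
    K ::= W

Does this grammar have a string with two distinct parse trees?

Unambiguous

(E, Expr, V0 are unreachable from L, so their rules don't affect L(L).) This is a standard precedence ladder (L over K over W), with each level left-recursive on its own operator ('/' at L, '-' at K). That structure is LR(1), hence unambiguous.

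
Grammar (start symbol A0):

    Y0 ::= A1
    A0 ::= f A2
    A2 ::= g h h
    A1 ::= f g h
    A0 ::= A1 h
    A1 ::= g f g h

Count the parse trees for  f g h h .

Parse trees for f g h h:
  [A0 f [A2 g h h]]
  [A0 [A1 f g h] h]

2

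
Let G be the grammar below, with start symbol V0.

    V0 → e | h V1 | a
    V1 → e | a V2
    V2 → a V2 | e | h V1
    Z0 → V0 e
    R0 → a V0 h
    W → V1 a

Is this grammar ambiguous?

Unambiguous

(Z0, R0, W are unreachable from V0, so their rules don't affect L(V0).) The reachable rules are right-linear with at most one rule per (nonterminal, next-terminal) pair. Each input token forces the next rule, so parsing is deterministic.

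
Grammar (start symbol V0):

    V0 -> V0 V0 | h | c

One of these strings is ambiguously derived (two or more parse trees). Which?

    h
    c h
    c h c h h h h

c h c h h h h

h: 1 tree
c h: 1 tree
c h c h h h h: 132 trees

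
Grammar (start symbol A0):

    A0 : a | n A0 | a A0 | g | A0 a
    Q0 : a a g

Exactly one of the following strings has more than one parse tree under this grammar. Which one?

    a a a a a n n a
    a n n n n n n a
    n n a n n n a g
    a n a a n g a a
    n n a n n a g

a n a a n g a a

a a a a a n n a: 1 tree
a n n n n n n a: 1 tree
n n a n n n a g: 1 tree
a n a a n g a a: 21 trees
n n a n n a g: 1 tree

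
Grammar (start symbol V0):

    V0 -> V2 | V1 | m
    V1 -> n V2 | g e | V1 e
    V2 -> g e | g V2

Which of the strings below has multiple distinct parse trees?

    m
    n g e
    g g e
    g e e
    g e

m: 1 tree
n g e: 1 tree
g g e: 1 tree
g e e: 1 tree
g e: 2 trees

g e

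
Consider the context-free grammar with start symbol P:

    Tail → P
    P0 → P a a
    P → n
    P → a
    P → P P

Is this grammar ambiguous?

Ambiguous

Witness: a a a

Derivation 1: P ⇒ P P ⇒ a P ⇒ a P P ⇒ a a P ⇒ a a a
Derivation 2: P ⇒ P P ⇒ P P P ⇒ a P P ⇒ a a P ⇒ a a a

Two distinct leftmost derivations for the same string.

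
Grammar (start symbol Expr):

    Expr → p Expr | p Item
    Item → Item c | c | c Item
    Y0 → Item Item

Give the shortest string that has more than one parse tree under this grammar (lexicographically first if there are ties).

p c c

length 2: no string has ≥2 trees
length 3: p c c has 2 parse trees

Two derivations of p c c:
  Expr ⇒ p Item ⇒ p Item c ⇒ p c c
  Expr ⇒ p Item ⇒ p c Item ⇒ p c c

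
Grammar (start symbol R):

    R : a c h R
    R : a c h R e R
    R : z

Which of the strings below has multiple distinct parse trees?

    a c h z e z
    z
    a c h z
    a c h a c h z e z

a c h z e z: 1 tree
z: 1 tree
a c h z: 1 tree
a c h a c h z e z: 2 trees

a c h a c h z e z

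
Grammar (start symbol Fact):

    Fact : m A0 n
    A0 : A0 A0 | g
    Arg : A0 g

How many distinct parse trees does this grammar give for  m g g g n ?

2

Parse trees for m g g g n:
  [Fact m [A0 [A0 g] [A0 [A0 g] [A0 g]]] n]
  [Fact m [A0 [A0 [A0 g] [A0 g]] [A0 g]] n]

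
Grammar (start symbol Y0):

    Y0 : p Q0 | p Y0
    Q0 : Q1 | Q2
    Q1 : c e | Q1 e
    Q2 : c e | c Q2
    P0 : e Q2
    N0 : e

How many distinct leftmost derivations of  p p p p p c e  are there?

2

Parse trees for p p p p p c e:
  [Y0 p [Y0 p [Y0 p [Y0 p [Y0 p [Q0 [Q1 c e]]]]]]]
  [Y0 p [Y0 p [Y0 p [Y0 p [Y0 p [Q0 [Q2 c e]]]]]]]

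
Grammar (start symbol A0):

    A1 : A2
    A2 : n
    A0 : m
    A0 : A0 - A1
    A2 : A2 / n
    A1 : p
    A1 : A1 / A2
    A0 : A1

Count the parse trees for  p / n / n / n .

4

Parse trees for p / n / n / n:
  [A0 [A1 [A1 p] / [A2 [A2 [A2 n] / n] / n]]]
  [A0 [A1 [A1 [A1 p] / [A2 n]] / [A2 [A2 n] / n]]]
  [A0 [A1 [A1 [A1 p] / [A2 [A2 n] / n]] / [A2 n]]]
  [A0 [A1 [A1 [A1 [A1 p] / [A2 n]] / [A2 n]] / [A2 n]]]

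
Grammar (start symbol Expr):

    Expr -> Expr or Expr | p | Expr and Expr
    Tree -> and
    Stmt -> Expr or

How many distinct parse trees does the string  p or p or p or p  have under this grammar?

5

Parse trees for p or p or p or p:
  [Expr [Expr p] or [Expr [Expr p] or [Expr [Expr p] or [Expr p]]]]
  [Expr [Expr p] or [Expr [Expr [Expr p] or [Expr p]] or [Expr p]]]
  [Expr [Expr [Expr p] or [Expr p]] or [Expr [Expr p] or [Expr p]]]
  [Expr [Expr [Expr p] or [Expr [Expr p] or [Expr p]]] or [Expr p]]
  [Expr [Expr [Expr [Expr p] or [Expr p]] or [Expr p]] or [Expr p]]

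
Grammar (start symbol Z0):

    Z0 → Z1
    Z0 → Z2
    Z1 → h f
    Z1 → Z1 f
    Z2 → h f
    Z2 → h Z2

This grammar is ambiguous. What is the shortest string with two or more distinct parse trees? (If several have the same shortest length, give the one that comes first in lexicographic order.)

length 2: h f has 2 parse trees

Two derivations of h f:
  Z0 ⇒ Z1 ⇒ h f
  Z0 ⇒ Z2 ⇒ h f

h f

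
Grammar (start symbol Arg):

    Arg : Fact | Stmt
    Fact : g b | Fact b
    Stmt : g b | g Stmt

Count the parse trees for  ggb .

Parse trees for ggb:
  [Arg [Stmt g [Stmt g b]]]

1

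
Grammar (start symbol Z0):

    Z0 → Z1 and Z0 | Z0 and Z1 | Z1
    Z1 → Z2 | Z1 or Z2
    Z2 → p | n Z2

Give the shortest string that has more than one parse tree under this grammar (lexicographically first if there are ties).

length 1: no string has ≥2 trees
length 2: no string has ≥2 trees
length 3: p and p has 2 parse trees

Two derivations of p and p:
  Z0 ⇒ Z1 and Z0 ⇒ Z2 and Z0 ⇒ p and Z0 ⇒ p and Z1 ⇒ p and Z2 ⇒ p and p
  Z0 ⇒ Z0 and Z1 ⇒ Z1 and Z1 ⇒ Z2 and Z1 ⇒ p and Z1 ⇒ p and Z2 ⇒ p and p

p and p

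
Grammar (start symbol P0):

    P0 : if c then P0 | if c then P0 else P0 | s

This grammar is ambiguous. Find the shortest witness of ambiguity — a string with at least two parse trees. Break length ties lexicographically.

if c then if c then s else s

length 1: no string has ≥2 trees
length 4: no string has ≥2 trees
length 6: no string has ≥2 trees
length 7: no string has ≥2 trees
length 9: if c then if c then s else s has 2 parse trees

Two derivations of if c then if c then s else s:
  P0 ⇒ if c then P0 ⇒ if c then if c then P0 else P0 ⇒ if c then if c then s else P0 ⇒ if c then if c then s else s
  P0 ⇒ if c then P0 else P0 ⇒ if c then if c then P0 else P0 ⇒ if c then if c then s else P0 ⇒ if c then if c then s else s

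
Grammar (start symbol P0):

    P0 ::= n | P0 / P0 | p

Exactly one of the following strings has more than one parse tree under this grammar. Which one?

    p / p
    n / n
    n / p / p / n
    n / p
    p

n / p / p / n

p / p: 1 tree
n / n: 1 tree
n / p / p / n: 5 trees
n / p: 1 tree
p: 1 tree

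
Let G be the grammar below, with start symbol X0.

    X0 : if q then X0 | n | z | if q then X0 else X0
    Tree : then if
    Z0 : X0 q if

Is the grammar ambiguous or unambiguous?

Ambiguous

Witness: if q then if q then n else n

Derivation 1: X0 ⇒ if q then X0 ⇒ if q then if q then X0 else X0 ⇒ if q then if q then n else X0 ⇒ if q then if q then n else n
Derivation 2: X0 ⇒ if q then X0 else X0 ⇒ if q then if q then X0 else X0 ⇒ if q then if q then n else X0 ⇒ if q then if q then n else n

Two distinct leftmost derivations for the same string.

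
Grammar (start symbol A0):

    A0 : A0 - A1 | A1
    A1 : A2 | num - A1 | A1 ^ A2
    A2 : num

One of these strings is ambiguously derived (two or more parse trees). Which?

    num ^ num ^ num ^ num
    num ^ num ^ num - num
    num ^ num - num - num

num ^ num - num - num

num ^ num ^ num ^ num: 1 tree
num ^ num ^ num - num: 1 tree
num ^ num - num - num: 2 trees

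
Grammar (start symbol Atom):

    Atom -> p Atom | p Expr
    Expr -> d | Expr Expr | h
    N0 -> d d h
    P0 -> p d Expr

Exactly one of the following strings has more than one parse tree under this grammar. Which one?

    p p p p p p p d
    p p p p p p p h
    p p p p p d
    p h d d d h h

p p p p p p p d: 1 tree
p p p p p p p h: 1 tree
p p p p p d: 1 tree
p h d d d h h: 42 trees

p h d d d h h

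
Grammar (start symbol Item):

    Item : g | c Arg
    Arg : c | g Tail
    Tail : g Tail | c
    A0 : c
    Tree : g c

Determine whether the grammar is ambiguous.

Unambiguous

(A0, Tree are unreachable from Item, so their rules don't affect L(Item).) The reachable rules are right-linear with at most one rule per (nonterminal, next-terminal) pair. Each input token forces the next rule, so parsing is deterministic.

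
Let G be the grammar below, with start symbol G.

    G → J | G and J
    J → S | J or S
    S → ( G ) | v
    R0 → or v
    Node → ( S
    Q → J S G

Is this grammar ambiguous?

Unambiguous

Only G, J, S are reachable from G; ignoring the rest: This is a standard precedence ladder (G over J over S), with each level left-recursive on its own operator ('and' at G, 'or' at J). That structure is LR(1), hence unambiguous.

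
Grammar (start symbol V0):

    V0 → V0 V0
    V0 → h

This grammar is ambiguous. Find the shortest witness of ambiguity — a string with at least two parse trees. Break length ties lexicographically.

h h h

length 1: no string has ≥2 trees
length 2: no string has ≥2 trees
length 3: h h h has 2 parse trees

Two derivations of h h h:
  V0 ⇒ V0 V0 ⇒ V0 V0 V0 ⇒ h V0 V0 ⇒ h h V0 ⇒ h h h
  V0 ⇒ V0 V0 ⇒ h V0 ⇒ h V0 V0 ⇒ h h V0 ⇒ h h h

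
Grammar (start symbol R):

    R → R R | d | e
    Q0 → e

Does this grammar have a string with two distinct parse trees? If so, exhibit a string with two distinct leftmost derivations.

Ambiguous

Witness: d d d

Derivation 1: R ⇒ R R ⇒ R R R ⇒ d R R ⇒ d d R ⇒ d d d
Derivation 2: R ⇒ R R ⇒ d R ⇒ d R R ⇒ d d R ⇒ d d d

Two distinct leftmost derivations for the same string.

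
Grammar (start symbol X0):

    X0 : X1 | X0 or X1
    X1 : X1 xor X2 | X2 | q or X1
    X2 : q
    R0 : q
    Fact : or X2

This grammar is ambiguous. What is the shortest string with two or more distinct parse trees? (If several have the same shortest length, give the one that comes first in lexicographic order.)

length 1: no string has ≥2 trees
length 3: q or q has 2 parse trees

Two derivations of q or q:
  X0 ⇒ X1 ⇒ q or X1 ⇒ q or X2 ⇒ q or q
  X0 ⇒ X0 or X1 ⇒ X1 or X1 ⇒ X2 or X1 ⇒ q or X1 ⇒ q or X2 ⇒ q or q

q or q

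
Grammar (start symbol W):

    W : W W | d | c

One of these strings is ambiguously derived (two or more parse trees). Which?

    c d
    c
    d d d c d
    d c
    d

c d: 1 tree
c: 1 tree
d d d c d: 14 trees
d c: 1 tree
d: 1 tree

d d d c d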